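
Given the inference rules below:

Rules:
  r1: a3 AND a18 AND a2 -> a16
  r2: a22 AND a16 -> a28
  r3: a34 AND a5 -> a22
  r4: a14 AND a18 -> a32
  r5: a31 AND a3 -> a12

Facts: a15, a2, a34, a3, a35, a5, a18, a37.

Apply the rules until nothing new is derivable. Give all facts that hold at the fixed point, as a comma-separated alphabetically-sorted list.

Round 1 fires r1, r3, giving a16, a22.
Round 2 fires r2, giving a28.

a15, a16, a18, a2, a22, a28, a3, a34, a35, a37, a5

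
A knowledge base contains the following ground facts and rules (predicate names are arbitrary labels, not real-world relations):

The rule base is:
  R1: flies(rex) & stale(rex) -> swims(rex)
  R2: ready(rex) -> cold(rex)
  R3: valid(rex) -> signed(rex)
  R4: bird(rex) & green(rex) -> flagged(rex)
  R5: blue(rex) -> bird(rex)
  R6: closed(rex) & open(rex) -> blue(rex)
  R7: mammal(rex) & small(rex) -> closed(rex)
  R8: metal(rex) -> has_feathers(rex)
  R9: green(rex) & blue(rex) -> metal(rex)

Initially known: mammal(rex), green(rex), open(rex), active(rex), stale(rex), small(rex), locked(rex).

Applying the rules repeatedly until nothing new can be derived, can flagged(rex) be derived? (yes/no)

yes

Round 1: R7 [mammal(rex) & small(rex) -> closed(rex)]. Adds closed(rex).
Round 2: R6 [closed(rex) & open(rex) -> blue(rex)]. Adds blue(rex).
Round 3: R5 [blue(rex) -> bird(rex)]; R9 [green(rex) & blue(rex) -> metal(rex)]. Adds bird(rex), metal(rex).
Round 4: R4 [bird(rex) & green(rex) -> flagged(rex)]; R8 [metal(rex) -> has_feathers(rex)]. Adds flagged(rex), has_feathers(rex).
flagged(rex) appears in round 4, so it is derivable.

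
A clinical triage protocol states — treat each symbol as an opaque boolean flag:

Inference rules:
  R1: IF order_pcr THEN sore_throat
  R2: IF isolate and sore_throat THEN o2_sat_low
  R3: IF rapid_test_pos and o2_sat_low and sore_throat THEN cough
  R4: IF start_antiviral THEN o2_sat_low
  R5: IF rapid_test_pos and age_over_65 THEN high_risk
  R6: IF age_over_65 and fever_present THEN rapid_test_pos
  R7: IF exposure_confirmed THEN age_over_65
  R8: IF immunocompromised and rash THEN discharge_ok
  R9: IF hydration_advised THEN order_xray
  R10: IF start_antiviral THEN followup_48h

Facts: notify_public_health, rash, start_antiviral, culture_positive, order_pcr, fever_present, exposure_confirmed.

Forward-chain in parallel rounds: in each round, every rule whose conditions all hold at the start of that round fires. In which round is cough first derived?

3

Round 1: R1 [IF order_pcr THEN sore_throat]; R4 [IF start_antiviral THEN o2_sat_low]; R7 [IF exposure_confirmed THEN age_over_65]; R10 [IF start_antiviral THEN followup_48h]. New: sore_throat, o2_sat_low, age_over_65, followup_48h.
Round 2: R6 [IF age_over_65 and fever_present THEN rapid_test_pos]. New: rapid_test_pos.
Round 3: R3 [IF rapid_test_pos and o2_sat_low and sore_throat THEN cough]; R5 [IF rapid_test_pos and age_over_65 THEN high_risk]. New: cough, high_risk.
cough first appears in round 3.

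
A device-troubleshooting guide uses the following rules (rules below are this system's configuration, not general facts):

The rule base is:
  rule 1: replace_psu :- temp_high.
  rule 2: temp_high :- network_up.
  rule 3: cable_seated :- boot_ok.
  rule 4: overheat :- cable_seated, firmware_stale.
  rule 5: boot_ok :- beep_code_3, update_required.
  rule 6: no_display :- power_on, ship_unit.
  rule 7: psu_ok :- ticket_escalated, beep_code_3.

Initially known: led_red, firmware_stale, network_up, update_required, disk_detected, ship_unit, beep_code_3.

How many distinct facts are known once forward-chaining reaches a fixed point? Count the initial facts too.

12

[1] rule 2 [temp_high :- network_up.]; rule 5 [boot_ok :- beep_code_3, update_required.]. ⇒ new: temp_high, boot_ok.
[2] rule 1 [replace_psu :- temp_high.]; rule 3 [cable_seated :- boot_ok.]. ⇒ new: replace_psu, cable_seated.
[3] rule 4 [overheat :- cable_seated, firmware_stale.]. ⇒ new: overheat.
Closure: {beep_code_3, boot_ok, cable_seated, disk_detected, firmware_stale, led_red, network_up, overheat, replace_psu, ship_unit, temp_high, update_required} — 12 facts.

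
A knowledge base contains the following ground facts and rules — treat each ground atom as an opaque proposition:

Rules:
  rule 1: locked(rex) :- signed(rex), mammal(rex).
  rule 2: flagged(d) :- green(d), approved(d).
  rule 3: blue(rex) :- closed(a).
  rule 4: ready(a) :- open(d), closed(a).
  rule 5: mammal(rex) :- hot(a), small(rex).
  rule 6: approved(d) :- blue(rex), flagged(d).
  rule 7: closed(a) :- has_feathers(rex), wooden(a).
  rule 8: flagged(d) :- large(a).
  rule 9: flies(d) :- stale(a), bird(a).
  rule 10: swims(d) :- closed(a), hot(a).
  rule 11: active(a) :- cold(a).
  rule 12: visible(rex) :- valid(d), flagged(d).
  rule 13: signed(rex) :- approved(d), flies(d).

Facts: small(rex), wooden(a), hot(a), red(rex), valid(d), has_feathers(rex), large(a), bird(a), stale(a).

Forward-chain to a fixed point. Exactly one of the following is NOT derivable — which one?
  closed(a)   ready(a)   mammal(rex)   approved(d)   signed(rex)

Round 1: rule 5 [mammal(rex) :- hot(a), small(rex).]; rule 7 [closed(a) :- has_feathers(rex), wooden(a).]; rule 8 [flagged(d) :- large(a).]; rule 9 [flies(d) :- stale(a), bird(a).]. Adds mammal(rex), closed(a), flagged(d), flies(d).
Round 2: rule 3 [blue(rex) :- closed(a).]; rule 10 [swims(d) :- closed(a), hot(a).]; rule 12 [visible(rex) :- valid(d), flagged(d).]. Adds blue(rex), swims(d), visible(rex).
Round 3: rule 6 [approved(d) :- blue(rex), flagged(d).]. Adds approved(d).
Round 4: rule 13 [signed(rex) :- approved(d), flies(d).]. Adds signed(rex).
Round 5: rule 1 [locked(rex) :- signed(rex), mammal(rex).]. Adds locked(rex).
Derived: approved(d) (round 3), closed(a) (round 1), mammal(rex) (round 1), signed(rex) (round 4). ready(a) never appears in any round.

ready(a)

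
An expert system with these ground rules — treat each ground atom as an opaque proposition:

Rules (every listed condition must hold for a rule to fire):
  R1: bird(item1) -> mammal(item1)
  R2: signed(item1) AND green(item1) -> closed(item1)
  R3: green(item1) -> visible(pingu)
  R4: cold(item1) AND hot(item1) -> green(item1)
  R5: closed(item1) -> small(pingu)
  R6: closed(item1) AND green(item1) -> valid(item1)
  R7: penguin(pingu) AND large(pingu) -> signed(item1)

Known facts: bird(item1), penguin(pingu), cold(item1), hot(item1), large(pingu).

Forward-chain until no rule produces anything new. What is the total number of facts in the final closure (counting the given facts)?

12

[1] R1 [bird(item1) -> mammal(item1)]; R4 [cold(item1) AND hot(item1) -> green(item1)]; R7 [penguin(pingu) AND large(pingu) -> signed(item1)]. ⇒ new: mammal(item1), green(item1), signed(item1).
[2] R2 [signed(item1) AND green(item1) -> closed(item1)]; R3 [green(item1) -> visible(pingu)]. ⇒ new: closed(item1), visible(pingu).
[3] R5 [closed(item1) -> small(pingu)]; R6 [closed(item1) AND green(item1) -> valid(item1)]. ⇒ new: small(pingu), valid(item1).
Closure: {bird(item1), closed(item1), cold(item1), green(item1), hot(item1), large(pingu), mammal(item1), penguin(pingu), signed(item1), small(pingu), valid(item1), visible(pingu)} — 12 facts.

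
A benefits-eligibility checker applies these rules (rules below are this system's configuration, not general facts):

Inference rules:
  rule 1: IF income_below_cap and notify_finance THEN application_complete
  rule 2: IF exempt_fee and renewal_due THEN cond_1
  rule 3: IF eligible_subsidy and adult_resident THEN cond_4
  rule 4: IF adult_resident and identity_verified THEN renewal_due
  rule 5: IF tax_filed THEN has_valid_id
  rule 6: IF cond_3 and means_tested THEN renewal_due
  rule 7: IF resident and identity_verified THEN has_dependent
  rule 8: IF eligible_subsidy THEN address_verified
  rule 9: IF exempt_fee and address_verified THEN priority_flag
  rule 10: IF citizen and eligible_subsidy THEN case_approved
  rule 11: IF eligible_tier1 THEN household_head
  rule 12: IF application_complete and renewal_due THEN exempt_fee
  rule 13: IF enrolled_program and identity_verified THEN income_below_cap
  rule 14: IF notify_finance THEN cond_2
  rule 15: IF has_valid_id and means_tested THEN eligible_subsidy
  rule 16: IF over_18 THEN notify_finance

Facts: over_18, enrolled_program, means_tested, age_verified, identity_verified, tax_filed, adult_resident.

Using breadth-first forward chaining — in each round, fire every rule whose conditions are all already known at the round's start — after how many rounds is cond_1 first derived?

Round 1: rule 4 [IF adult_resident and identity_verified THEN renewal_due]; rule 5 [IF tax_filed THEN has_valid_id]; rule 13 [IF enrolled_program and identity_verified THEN income_below_cap]; rule 16 [IF over_18 THEN notify_finance]. New: renewal_due, has_valid_id, income_below_cap, notify_finance.
Round 2: rule 1 [IF income_below_cap and notify_finance THEN application_complete]; rule 14 [IF notify_finance THEN cond_2]; rule 15 [IF has_valid_id and means_tested THEN eligible_subsidy]. New: application_complete, cond_2, eligible_subsidy.
Round 3: rule 3 [IF eligible_subsidy and adult_resident THEN cond_4]; rule 8 [IF eligible_subsidy THEN address_verified]; rule 12 [IF application_complete and renewal_due THEN exempt_fee]. New: cond_4, address_verified, exempt_fee.
Round 4: rule 2 [IF exempt_fee and renewal_due THEN cond_1]; rule 9 [IF exempt_fee and address_verified THEN priority_flag]. New: cond_1, priority_flag.
cond_1 first appears in round 4.

4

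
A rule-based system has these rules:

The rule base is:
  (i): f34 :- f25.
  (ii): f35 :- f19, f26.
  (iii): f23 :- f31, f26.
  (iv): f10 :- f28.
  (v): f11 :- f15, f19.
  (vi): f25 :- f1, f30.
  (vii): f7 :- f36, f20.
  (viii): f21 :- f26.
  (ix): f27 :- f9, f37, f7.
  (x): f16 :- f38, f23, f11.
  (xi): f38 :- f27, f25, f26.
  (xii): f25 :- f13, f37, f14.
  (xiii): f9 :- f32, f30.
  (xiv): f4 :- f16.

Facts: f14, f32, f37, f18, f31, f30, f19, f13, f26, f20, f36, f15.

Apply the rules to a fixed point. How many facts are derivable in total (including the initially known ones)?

24

Round 1 fires (ii), (iii), (v), (vii), (viii), (xii), (xiii), giving f35, f23, f11, f7, f21, f25, f9.
Round 2 fires (i), (ix), giving f34, f27.
Round 3 fires (xi), giving f38.
Round 4 fires (x), giving f16.
Round 5 fires (xiv), giving f4.
Closure: {f11, f13, f14, f15, f16, f18, f19, f20, f21, f23, f25, f26, f27, f30, f31, f32, f34, f35, f36, f37, f38, f4, f7, f9} — 24 facts.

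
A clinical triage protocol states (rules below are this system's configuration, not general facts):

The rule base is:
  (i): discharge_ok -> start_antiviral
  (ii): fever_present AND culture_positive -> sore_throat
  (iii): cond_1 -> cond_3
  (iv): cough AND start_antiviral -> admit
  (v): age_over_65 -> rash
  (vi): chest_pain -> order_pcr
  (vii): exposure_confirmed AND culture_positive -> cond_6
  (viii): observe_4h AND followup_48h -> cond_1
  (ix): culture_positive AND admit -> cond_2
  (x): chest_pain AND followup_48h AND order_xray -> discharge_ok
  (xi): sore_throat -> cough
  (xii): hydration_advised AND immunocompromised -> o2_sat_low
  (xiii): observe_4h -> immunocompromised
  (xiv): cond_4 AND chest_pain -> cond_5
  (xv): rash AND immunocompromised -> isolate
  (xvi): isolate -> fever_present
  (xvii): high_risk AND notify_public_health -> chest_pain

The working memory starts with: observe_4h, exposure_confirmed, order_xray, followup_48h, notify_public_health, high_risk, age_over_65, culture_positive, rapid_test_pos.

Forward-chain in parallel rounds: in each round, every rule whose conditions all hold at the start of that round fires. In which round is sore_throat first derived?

4

Round 1: (v) [age_over_65 -> rash]; (vii) [exposure_confirmed AND culture_positive -> cond_6]; (viii) [observe_4h AND followup_48h -> cond_1]; (xiii) [observe_4h -> immunocompromised]; (xvii) [high_risk AND notify_public_health -> chest_pain]. Adds rash, cond_6, cond_1, immunocompromised, chest_pain.
Round 2: (iii) [cond_1 -> cond_3]; (vi) [chest_pain -> order_pcr]; (x) [chest_pain AND followup_48h AND order_xray -> discharge_ok]; (xv) [rash AND immunocompromised -> isolate]. Adds cond_3, order_pcr, discharge_ok, isolate.
Round 3: (i) [discharge_ok -> start_antiviral]; (xvi) [isolate -> fever_present]. Adds start_antiviral, fever_present.
Round 4: (ii) [fever_present AND culture_positive -> sore_throat]. Adds sore_throat.
sore_throat first appears in round 4.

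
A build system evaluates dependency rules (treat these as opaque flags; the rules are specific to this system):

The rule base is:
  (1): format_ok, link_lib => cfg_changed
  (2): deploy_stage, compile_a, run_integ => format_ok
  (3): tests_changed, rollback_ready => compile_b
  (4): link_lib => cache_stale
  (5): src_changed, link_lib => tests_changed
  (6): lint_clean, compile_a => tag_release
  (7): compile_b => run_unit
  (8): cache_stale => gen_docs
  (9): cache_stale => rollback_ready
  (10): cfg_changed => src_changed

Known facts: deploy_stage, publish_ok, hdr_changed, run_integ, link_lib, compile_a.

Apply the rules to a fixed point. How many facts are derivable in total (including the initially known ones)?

15

Round 1: (2) [deploy_stage, compile_a, run_integ => format_ok]; (4) [link_lib => cache_stale]. New: format_ok, cache_stale.
Round 2: (1) [format_ok, link_lib => cfg_changed]; (8) [cache_stale => gen_docs]; (9) [cache_stale => rollback_ready]. New: cfg_changed, gen_docs, rollback_ready.
Round 3: (10) [cfg_changed => src_changed]. New: src_changed.
Round 4: (5) [src_changed, link_lib => tests_changed]. New: tests_changed.
Round 5: (3) [tests_changed, rollback_ready => compile_b]. New: compile_b.
Round 6: (7) [compile_b => run_unit]. New: run_unit.
Closure: {cache_stale, cfg_changed, compile_a, compile_b, deploy_stage, format_ok, gen_docs, hdr_changed, link_lib, publish_ok, rollback_ready, run_integ, run_unit, src_changed, tests_changed} — 15 facts.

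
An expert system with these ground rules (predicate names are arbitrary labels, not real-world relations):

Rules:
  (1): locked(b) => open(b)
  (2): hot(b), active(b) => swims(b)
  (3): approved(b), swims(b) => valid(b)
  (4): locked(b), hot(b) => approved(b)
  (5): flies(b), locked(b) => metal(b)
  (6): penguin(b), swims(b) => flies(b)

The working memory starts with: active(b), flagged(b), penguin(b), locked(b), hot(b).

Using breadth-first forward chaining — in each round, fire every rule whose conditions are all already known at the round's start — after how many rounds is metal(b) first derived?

[1] (1) [locked(b) => open(b)]; (2) [hot(b), active(b) => swims(b)]; (4) [locked(b), hot(b) => approved(b)]. ⇒ new: open(b), swims(b), approved(b).
[2] (3) [approved(b), swims(b) => valid(b)]; (6) [penguin(b), swims(b) => flies(b)]. ⇒ new: valid(b), flies(b).
[3] (5) [flies(b), locked(b) => metal(b)]. ⇒ new: metal(b).
metal(b) first appears in round 3.

3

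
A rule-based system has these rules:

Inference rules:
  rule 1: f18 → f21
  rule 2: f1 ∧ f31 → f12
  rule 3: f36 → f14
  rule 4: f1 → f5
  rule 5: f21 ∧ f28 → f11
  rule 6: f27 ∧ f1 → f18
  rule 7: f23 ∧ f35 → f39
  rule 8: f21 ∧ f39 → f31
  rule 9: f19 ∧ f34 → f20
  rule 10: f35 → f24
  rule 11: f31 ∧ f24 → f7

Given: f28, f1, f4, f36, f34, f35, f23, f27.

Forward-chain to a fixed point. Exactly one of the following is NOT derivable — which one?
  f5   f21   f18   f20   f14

Round 1: rule 3 [f36 → f14]; rule 4 [f1 → f5]; rule 6 [f27 ∧ f1 → f18]; rule 7 [f23 ∧ f35 → f39]; rule 10 [f35 → f24]. New: f14, f5, f18, f39, f24.
Round 2: rule 1 [f18 → f21]. New: f21.
Round 3: rule 5 [f21 ∧ f28 → f11]; rule 8 [f21 ∧ f39 → f31]. New: f11, f31.
Round 4: rule 2 [f1 ∧ f31 → f12]; rule 11 [f31 ∧ f24 → f7]. New: f12, f7.
Derived: f21 (round 2), f5 (round 1), f14 (round 1), f18 (round 1). f20 never appears in any round.

f20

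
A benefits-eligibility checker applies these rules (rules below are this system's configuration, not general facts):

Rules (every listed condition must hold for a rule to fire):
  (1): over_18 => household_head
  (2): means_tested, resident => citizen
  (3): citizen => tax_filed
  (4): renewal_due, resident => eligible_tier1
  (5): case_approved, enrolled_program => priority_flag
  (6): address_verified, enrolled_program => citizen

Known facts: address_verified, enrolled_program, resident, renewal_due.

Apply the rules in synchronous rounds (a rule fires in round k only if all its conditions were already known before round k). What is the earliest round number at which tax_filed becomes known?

[1] (4) [renewal_due, resident => eligible_tier1]; (6) [address_verified, enrolled_program => citizen]. ⇒ new: eligible_tier1, citizen.
[2] (3) [citizen => tax_filed]. ⇒ new: tax_filed.
tax_filed first appears in round 2.

2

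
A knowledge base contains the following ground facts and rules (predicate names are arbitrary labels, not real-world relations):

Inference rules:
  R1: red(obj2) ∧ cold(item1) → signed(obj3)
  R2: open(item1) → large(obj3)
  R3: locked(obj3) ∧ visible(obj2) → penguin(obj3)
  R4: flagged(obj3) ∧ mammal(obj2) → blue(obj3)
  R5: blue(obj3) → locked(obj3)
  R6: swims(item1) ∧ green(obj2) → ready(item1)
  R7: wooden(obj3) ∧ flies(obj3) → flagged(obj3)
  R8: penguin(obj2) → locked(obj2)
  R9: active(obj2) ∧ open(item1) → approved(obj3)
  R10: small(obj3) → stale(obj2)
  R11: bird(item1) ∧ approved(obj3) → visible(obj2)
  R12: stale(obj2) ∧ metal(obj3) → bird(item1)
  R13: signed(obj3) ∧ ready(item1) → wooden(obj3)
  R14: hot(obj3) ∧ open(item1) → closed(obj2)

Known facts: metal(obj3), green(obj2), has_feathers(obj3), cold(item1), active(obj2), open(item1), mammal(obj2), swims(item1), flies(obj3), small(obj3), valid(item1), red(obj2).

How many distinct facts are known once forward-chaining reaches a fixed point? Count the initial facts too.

Round 1 — R1, R2, R6, R9, R10, derive signed(obj3), large(obj3), ready(item1), approved(obj3), stale(obj2).
Round 2 — R12, R13, derive bird(item1), wooden(obj3).
Round 3 — R7, R11, derive flagged(obj3), visible(obj2).
Round 4 — R4, derive blue(obj3).
Round 5 — R5, derive locked(obj3).
Round 6 — R3, derive penguin(obj3).
Closure: {active(obj2), approved(obj3), bird(item1), blue(obj3), cold(item1), flagged(obj3), flies(obj3), green(obj2), has_feathers(obj3), large(obj3), locked(obj3), mammal(obj2), metal(obj3), open(item1), penguin(obj3), ready(item1), red(obj2), signed(obj3), small(obj3), stale(obj2), swims(item1), valid(item1), visible(obj2), wooden(obj3)} — 24 facts.

24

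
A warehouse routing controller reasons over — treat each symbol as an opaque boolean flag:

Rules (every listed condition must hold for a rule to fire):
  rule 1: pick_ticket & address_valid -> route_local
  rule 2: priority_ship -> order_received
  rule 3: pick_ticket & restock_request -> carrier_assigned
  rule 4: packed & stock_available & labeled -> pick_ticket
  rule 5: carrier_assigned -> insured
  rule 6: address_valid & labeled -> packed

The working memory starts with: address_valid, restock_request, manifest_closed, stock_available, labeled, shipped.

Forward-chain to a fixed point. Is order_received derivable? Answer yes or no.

Round 1: rule 6 [address_valid & labeled -> packed]. Adds packed.
Round 2: rule 4 [packed & stock_available & labeled -> pick_ticket]. Adds pick_ticket.
Round 3: rule 1 [pick_ticket & address_valid -> route_local]; rule 3 [pick_ticket & restock_request -> carrier_assigned]. Adds route_local, carrier_assigned.
Round 4: rule 5 [carrier_assigned -> insured]. Adds insured.
Fixed point reached. order_received is concluded only by rule 2; rule 2 needs priority_ship (never derived).

no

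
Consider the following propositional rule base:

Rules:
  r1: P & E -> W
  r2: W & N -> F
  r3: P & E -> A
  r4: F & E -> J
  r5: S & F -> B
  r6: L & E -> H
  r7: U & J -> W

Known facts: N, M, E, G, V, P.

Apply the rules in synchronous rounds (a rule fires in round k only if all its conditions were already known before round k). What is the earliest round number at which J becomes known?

3

Round 1: r1 [P & E -> W]; r3 [P & E -> A]. New: W, A.
Round 2: r2 [W & N -> F]. New: F.
Round 3: r4 [F & E -> J]. New: J.
J first appears in round 3.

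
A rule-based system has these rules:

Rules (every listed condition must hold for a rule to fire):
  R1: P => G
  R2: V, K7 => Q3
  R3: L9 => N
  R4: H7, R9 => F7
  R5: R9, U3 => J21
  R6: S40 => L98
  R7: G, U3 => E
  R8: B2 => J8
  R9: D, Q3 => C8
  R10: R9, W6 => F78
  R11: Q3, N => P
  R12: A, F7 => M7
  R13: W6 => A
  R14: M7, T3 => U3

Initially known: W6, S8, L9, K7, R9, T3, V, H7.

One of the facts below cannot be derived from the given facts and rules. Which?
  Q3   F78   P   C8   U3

Round 1: R2 [V, K7 => Q3]; R3 [L9 => N]; R4 [H7, R9 => F7]; R10 [R9, W6 => F78]; R13 [W6 => A]. Adds Q3, N, F7, F78, A.
Round 2: R11 [Q3, N => P]; R12 [A, F7 => M7]. Adds P, M7.
Round 3: R1 [P => G]; R14 [M7, T3 => U3]. Adds G, U3.
Round 4: R5 [R9, U3 => J21]; R7 [G, U3 => E]. Adds J21, E.
Derived: Q3 (round 1), F78 (round 1), U3 (round 3), P (round 2). C8 never appears in any round.

C8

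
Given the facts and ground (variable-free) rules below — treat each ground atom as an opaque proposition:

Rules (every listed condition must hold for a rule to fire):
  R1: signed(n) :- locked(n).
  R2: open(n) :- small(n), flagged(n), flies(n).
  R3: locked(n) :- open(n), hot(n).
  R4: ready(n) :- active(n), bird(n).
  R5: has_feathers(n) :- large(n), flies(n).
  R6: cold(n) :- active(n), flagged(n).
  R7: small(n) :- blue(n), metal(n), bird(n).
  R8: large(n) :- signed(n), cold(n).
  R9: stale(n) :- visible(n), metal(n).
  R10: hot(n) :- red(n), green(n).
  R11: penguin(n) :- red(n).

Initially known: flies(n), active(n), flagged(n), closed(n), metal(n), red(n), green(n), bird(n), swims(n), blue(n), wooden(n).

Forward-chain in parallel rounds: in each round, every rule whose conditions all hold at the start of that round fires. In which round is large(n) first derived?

[1] R4 [ready(n) :- active(n), bird(n).]; R6 [cold(n) :- active(n), flagged(n).]; R7 [small(n) :- blue(n), metal(n), bird(n).]; R10 [hot(n) :- red(n), green(n).]; R11 [penguin(n) :- red(n).]. ⇒ new: ready(n), cold(n), small(n), hot(n), penguin(n).
[2] R2 [open(n) :- small(n), flagged(n), flies(n).]. ⇒ new: open(n).
[3] R3 [locked(n) :- open(n), hot(n).]. ⇒ new: locked(n).
[4] R1 [signed(n) :- locked(n).]. ⇒ new: signed(n).
[5] R8 [large(n) :- signed(n), cold(n).]. ⇒ new: large(n).
large(n) first appears in round 5.

5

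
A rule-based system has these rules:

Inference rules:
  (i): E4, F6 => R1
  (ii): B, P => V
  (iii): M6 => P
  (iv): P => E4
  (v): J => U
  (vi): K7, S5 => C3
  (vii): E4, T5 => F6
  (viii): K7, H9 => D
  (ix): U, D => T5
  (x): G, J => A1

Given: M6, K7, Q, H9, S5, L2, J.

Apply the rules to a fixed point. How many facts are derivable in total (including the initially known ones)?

15

[1] (iii) [M6 => P]; (v) [J => U]; (vi) [K7, S5 => C3]; (viii) [K7, H9 => D]. ⇒ new: P, U, C3, D.
[2] (iv) [P => E4]; (ix) [U, D => T5]. ⇒ new: E4, T5.
[3] (vii) [E4, T5 => F6]. ⇒ new: F6.
[4] (i) [E4, F6 => R1]. ⇒ new: R1.
Closure: {C3, D, E4, F6, H9, J, K7, L2, M6, P, Q, R1, S5, T5, U} — 15 facts.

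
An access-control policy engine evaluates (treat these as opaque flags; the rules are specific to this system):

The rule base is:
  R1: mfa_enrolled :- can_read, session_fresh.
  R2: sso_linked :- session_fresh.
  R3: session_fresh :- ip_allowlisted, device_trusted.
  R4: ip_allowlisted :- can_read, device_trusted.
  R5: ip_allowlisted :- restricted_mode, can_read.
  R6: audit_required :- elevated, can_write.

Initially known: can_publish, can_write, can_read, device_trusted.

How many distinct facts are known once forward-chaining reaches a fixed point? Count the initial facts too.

8

Round 1 fires R4, giving ip_allowlisted.
Round 2 fires R3, giving session_fresh.
Round 3 fires R1, R2, giving mfa_enrolled, sso_linked.
Closure: {can_publish, can_read, can_write, device_trusted, ip_allowlisted, mfa_enrolled, session_fresh, sso_linked} — 8 facts.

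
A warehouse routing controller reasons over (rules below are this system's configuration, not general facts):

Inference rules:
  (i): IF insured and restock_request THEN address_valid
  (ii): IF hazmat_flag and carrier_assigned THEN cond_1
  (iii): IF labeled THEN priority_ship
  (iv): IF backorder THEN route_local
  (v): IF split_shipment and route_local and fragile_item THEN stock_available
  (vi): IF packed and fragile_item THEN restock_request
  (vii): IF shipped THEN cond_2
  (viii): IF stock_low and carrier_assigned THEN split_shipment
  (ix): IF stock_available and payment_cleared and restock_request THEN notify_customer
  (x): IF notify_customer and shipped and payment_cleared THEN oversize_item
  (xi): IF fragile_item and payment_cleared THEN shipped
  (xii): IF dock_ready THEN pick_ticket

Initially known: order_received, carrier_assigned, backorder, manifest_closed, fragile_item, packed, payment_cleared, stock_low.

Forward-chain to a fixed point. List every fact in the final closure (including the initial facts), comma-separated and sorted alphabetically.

backorder, carrier_assigned, cond_2, fragile_item, manifest_closed, notify_customer, order_received, oversize_item, packed, payment_cleared, restock_request, route_local, shipped, split_shipment, stock_available, stock_low

Round 1 — (iv), (vi), (viii), (xi), derive route_local, restock_request, split_shipment, shipped.
Round 2 — (v), (vii), derive stock_available, cond_2.
Round 3 — (ix), derive notify_customer.
Round 4 — (x), derive oversize_item.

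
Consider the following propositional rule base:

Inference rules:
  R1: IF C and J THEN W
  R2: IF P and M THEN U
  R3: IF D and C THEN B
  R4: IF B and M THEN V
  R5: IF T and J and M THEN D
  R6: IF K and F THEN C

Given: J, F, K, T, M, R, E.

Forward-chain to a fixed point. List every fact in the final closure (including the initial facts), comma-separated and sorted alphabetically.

Round 1: R5 [IF T and J and M THEN D]; R6 [IF K and F THEN C]. Adds D, C.
Round 2: R1 [IF C and J THEN W]; R3 [IF D and C THEN B]. Adds W, B.
Round 3: R4 [IF B and M THEN V]. Adds V.

B, C, D, E, F, J, K, M, R, T, V, W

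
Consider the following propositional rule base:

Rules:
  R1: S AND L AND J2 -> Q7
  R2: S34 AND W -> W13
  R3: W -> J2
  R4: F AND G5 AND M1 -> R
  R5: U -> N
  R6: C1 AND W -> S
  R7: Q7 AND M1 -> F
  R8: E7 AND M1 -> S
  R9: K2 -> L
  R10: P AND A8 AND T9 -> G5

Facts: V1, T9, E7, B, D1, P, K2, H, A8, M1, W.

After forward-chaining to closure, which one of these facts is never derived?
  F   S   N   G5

Round 1: R3 [W -> J2]; R8 [E7 AND M1 -> S]; R9 [K2 -> L]; R10 [P AND A8 AND T9 -> G5]. Adds J2, S, L, G5.
Round 2: R1 [S AND L AND J2 -> Q7]. Adds Q7.
Round 3: R7 [Q7 AND M1 -> F]. Adds F.
Round 4: R4 [F AND G5 AND M1 -> R]. Adds R.
Derived: G5 (round 1), F (round 3), S (round 1). N never appears in any round.

N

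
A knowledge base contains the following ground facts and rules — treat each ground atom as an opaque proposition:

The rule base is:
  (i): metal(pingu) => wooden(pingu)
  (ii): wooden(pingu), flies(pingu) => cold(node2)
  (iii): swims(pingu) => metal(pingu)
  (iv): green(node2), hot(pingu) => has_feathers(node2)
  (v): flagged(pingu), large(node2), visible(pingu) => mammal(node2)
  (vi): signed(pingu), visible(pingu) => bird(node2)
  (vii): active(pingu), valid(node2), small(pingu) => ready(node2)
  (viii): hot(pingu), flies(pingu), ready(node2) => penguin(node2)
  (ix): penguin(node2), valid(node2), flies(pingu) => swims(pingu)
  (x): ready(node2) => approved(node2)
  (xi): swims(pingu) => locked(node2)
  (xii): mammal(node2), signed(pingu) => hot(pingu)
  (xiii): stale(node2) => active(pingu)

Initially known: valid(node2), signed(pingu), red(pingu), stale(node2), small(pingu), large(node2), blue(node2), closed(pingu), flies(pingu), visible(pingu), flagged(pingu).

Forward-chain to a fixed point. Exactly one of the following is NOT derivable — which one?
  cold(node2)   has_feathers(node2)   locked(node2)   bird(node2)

Round 1 — (v), (vi), (xiii), derive mammal(node2), bird(node2), active(pingu).
Round 2 — (vii), (xii), derive ready(node2), hot(pingu).
Round 3 — (viii), (x), derive penguin(node2), approved(node2).
Round 4 — (ix), derive swims(pingu).
Round 5 — (iii), (xi), derive metal(pingu), locked(node2).
Round 6 — (i), derive wooden(pingu).
Round 7 — (ii), derive cold(node2).
Derived: locked(node2) (round 5), cold(node2) (round 7), bird(node2) (round 1). has_feathers(node2) never appears in any round.

has_feathers(node2)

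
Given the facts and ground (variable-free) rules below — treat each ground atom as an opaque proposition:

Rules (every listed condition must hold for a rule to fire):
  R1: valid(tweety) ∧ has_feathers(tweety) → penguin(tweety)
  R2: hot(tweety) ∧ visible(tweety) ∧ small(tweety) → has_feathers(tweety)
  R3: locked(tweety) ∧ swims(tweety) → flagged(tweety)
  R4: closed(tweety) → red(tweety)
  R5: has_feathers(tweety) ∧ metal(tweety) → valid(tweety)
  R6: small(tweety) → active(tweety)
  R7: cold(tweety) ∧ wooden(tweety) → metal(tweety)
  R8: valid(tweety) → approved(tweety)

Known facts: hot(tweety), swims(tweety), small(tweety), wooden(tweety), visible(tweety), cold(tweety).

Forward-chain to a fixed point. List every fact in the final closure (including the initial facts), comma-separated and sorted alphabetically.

active(tweety), approved(tweety), cold(tweety), has_feathers(tweety), hot(tweety), metal(tweety), penguin(tweety), small(tweety), swims(tweety), valid(tweety), visible(tweety), wooden(tweety)

Round 1: R2 [hot(tweety) ∧ visible(tweety) ∧ small(tweety) → has_feathers(tweety)]; R6 [small(tweety) → active(tweety)]; R7 [cold(tweety) ∧ wooden(tweety) → metal(tweety)]. New: has_feathers(tweety), active(tweety), metal(tweety).
Round 2: R5 [has_feathers(tweety) ∧ metal(tweety) → valid(tweety)]. New: valid(tweety).
Round 3: R1 [valid(tweety) ∧ has_feathers(tweety) → penguin(tweety)]; R8 [valid(tweety) → approved(tweety)]. New: penguin(tweety), approved(tweety).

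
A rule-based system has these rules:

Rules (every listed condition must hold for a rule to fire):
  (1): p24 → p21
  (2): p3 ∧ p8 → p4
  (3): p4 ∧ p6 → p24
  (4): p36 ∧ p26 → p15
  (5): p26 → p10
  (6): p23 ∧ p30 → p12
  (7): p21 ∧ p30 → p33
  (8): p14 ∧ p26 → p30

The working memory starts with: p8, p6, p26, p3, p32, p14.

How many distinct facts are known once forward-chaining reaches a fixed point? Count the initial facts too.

12

Round 1: (2) [p3 ∧ p8 → p4]; (5) [p26 → p10]; (8) [p14 ∧ p26 → p30]. New: p4, p10, p30.
Round 2: (3) [p4 ∧ p6 → p24]. New: p24.
Round 3: (1) [p24 → p21]. New: p21.
Round 4: (7) [p21 ∧ p30 → p33]. New: p33.
Closure: {p10, p14, p21, p24, p26, p3, p30, p32, p33, p4, p6, p8} — 12 facts.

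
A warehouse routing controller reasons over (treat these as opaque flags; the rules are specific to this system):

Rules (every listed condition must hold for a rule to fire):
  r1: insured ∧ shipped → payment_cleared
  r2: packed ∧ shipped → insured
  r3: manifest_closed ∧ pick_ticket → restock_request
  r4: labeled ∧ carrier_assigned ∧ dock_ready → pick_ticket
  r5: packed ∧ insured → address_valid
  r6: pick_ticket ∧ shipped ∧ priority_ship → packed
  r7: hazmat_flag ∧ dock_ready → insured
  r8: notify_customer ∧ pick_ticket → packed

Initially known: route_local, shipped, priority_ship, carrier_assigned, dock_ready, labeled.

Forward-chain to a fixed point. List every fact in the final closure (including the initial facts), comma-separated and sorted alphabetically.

[1] r4 [labeled ∧ carrier_assigned ∧ dock_ready → pick_ticket]. ⇒ new: pick_ticket.
[2] r6 [pick_ticket ∧ shipped ∧ priority_ship → packed]. ⇒ new: packed.
[3] r2 [packed ∧ shipped → insured]. ⇒ new: insured.
[4] r1 [insured ∧ shipped → payment_cleared]; r5 [packed ∧ insured → address_valid]. ⇒ new: payment_cleared, address_valid.

address_valid, carrier_assigned, dock_ready, insured, labeled, packed, payment_cleared, pick_ticket, priority_ship, route_local, shipped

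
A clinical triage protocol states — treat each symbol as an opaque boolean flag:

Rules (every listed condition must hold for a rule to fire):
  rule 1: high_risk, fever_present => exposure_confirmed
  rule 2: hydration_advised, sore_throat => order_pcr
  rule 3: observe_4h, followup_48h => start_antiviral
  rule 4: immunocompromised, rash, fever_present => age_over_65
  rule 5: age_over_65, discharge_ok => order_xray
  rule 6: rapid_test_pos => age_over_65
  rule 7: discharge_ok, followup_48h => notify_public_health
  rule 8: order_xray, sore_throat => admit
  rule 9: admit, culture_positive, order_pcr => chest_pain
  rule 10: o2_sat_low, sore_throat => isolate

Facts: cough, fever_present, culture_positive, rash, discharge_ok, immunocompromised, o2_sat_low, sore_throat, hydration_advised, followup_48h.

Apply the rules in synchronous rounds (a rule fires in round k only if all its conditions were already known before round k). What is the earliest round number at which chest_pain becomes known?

4

Round 1: rule 2 [hydration_advised, sore_throat => order_pcr]; rule 4 [immunocompromised, rash, fever_present => age_over_65]; rule 7 [discharge_ok, followup_48h => notify_public_health]; rule 10 [o2_sat_low, sore_throat => isolate]. New: order_pcr, age_over_65, notify_public_health, isolate.
Round 2: rule 5 [age_over_65, discharge_ok => order_xray]. New: order_xray.
Round 3: rule 8 [order_xray, sore_throat => admit]. New: admit.
Round 4: rule 9 [admit, culture_positive, order_pcr => chest_pain]. New: chest_pain.
chest_pain first appears in round 4.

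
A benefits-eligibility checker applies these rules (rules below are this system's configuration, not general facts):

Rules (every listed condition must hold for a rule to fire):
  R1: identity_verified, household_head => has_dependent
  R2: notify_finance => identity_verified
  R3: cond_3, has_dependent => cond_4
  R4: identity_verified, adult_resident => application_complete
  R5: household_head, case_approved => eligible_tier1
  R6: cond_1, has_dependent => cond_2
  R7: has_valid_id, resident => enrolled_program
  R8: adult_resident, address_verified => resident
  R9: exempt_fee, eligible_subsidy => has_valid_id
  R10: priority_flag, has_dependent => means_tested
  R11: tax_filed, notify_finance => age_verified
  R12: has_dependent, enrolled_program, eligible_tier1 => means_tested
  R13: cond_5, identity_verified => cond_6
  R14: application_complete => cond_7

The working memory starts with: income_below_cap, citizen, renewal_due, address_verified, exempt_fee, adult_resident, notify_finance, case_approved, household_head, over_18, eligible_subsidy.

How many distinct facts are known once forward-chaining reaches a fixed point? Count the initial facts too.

Round 1 — R2, R5, R8, R9, derive identity_verified, eligible_tier1, resident, has_valid_id.
Round 2 — R1, R4, R7, derive has_dependent, application_complete, enrolled_program.
Round 3 — R12, R14, derive means_tested, cond_7.
Closure: {address_verified, adult_resident, application_complete, case_approved, citizen, cond_7, eligible_subsidy, eligible_tier1, enrolled_program, exempt_fee, has_dependent, has_valid_id, household_head, identity_verified, income_below_cap, means_tested, notify_finance, over_18, renewal_due, resident} — 20 facts.

20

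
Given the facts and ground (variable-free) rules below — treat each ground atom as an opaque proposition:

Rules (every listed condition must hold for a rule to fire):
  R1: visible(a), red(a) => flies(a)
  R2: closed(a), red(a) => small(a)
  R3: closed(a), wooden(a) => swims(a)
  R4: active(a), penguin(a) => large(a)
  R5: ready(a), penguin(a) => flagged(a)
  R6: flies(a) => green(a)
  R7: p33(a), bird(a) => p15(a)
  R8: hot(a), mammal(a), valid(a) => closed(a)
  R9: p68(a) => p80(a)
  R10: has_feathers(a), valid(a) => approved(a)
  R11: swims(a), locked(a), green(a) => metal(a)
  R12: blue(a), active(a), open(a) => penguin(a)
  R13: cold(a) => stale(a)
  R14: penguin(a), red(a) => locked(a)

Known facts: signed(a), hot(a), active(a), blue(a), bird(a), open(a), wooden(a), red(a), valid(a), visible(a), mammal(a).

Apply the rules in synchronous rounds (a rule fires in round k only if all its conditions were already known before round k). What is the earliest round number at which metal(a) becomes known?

[1] R1 [visible(a), red(a) => flies(a)]; R8 [hot(a), mammal(a), valid(a) => closed(a)]; R12 [blue(a), active(a), open(a) => penguin(a)]. ⇒ new: flies(a), closed(a), penguin(a).
[2] R2 [closed(a), red(a) => small(a)]; R3 [closed(a), wooden(a) => swims(a)]; R4 [active(a), penguin(a) => large(a)]; R6 [flies(a) => green(a)]; R14 [penguin(a), red(a) => locked(a)]. ⇒ new: small(a), swims(a), large(a), green(a), locked(a).
[3] R11 [swims(a), locked(a), green(a) => metal(a)]. ⇒ new: metal(a).
metal(a) first appears in round 3.

3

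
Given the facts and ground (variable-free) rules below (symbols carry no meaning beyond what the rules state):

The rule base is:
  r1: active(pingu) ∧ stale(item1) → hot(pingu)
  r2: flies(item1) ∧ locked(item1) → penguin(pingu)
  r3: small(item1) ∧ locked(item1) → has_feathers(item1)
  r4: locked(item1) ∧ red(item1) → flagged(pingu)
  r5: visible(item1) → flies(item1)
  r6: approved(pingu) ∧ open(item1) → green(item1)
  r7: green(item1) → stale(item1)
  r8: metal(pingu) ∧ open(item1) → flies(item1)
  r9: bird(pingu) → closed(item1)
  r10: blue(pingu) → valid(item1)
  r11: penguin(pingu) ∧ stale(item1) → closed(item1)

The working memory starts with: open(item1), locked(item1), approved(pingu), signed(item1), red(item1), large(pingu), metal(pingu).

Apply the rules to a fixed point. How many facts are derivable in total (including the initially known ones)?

Round 1: r4 [locked(item1) ∧ red(item1) → flagged(pingu)]; r6 [approved(pingu) ∧ open(item1) → green(item1)]; r8 [metal(pingu) ∧ open(item1) → flies(item1)]. Adds flagged(pingu), green(item1), flies(item1).
Round 2: r2 [flies(item1) ∧ locked(item1) → penguin(pingu)]; r7 [green(item1) → stale(item1)]. Adds penguin(pingu), stale(item1).
Round 3: r11 [penguin(pingu) ∧ stale(item1) → closed(item1)]. Adds closed(item1).
Closure: {approved(pingu), closed(item1), flagged(pingu), flies(item1), green(item1), large(pingu), locked(item1), metal(pingu), open(item1), penguin(pingu), red(item1), signed(item1), stale(item1)} — 13 facts.

13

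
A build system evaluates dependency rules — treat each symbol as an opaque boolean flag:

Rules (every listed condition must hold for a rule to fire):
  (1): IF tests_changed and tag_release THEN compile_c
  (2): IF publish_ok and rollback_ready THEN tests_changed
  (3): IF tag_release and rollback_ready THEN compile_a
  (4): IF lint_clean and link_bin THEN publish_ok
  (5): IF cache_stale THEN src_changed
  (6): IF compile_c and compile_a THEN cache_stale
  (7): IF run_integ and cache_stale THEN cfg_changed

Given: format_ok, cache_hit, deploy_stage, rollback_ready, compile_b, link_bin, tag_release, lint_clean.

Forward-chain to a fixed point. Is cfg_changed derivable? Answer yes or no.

no

Round 1: (3) [IF tag_release and rollback_ready THEN compile_a]; (4) [IF lint_clean and link_bin THEN publish_ok]. Adds compile_a, publish_ok.
Round 2: (2) [IF publish_ok and rollback_ready THEN tests_changed]. Adds tests_changed.
Round 3: (1) [IF tests_changed and tag_release THEN compile_c]. Adds compile_c.
Round 4: (6) [IF compile_c and compile_a THEN cache_stale]. Adds cache_stale.
Round 5: (5) [IF cache_stale THEN src_changed]. Adds src_changed.
Fixed point reached. cfg_changed is concluded only by (7); (7) needs run_integ (never derived).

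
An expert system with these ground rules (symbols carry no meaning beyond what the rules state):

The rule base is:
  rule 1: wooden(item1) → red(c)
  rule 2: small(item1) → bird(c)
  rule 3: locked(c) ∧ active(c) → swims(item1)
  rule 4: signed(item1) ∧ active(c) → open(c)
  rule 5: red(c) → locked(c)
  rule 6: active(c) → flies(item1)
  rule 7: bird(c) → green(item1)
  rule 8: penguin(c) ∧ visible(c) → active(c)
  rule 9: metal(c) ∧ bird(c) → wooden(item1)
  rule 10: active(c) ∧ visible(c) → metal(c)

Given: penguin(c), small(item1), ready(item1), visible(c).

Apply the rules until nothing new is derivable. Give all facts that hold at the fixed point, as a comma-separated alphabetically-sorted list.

active(c), bird(c), flies(item1), green(item1), locked(c), metal(c), penguin(c), ready(item1), red(c), small(item1), swims(item1), visible(c), wooden(item1)

[1] rule 2 [small(item1) → bird(c)]; rule 8 [penguin(c) ∧ visible(c) → active(c)]. ⇒ new: bird(c), active(c).
[2] rule 6 [active(c) → flies(item1)]; rule 7 [bird(c) → green(item1)]; rule 10 [active(c) ∧ visible(c) → metal(c)]. ⇒ new: flies(item1), green(item1), metal(c).
[3] rule 9 [metal(c) ∧ bird(c) → wooden(item1)]. ⇒ new: wooden(item1).
[4] rule 1 [wooden(item1) → red(c)]. ⇒ new: red(c).
[5] rule 5 [red(c) → locked(c)]. ⇒ new: locked(c).
[6] rule 3 [locked(c) ∧ active(c) → swims(item1)]. ⇒ new: swims(item1).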